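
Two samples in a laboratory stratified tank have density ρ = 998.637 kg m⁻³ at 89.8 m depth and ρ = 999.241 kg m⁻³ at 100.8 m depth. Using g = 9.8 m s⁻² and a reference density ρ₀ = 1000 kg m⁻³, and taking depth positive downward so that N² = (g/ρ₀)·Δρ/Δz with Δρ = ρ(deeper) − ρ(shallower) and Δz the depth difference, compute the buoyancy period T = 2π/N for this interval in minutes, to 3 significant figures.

Δρ = 999.241 − 998.637 = 0.604 kg m⁻³ over Δz = 100.8 − 89.8 = 11 m.
N² = (9.8/1000) × (0.604/11) = 5.3811 × 10⁻⁴ s⁻².
N = √(5.3811 × 10⁻⁴) = 0.023197 rad s⁻¹, so T = 2π/N = 270.86 s = 4.5143 min ≈ 4.51 min.
Since Δρ > 0 the layer is stably stratified.

4.51 min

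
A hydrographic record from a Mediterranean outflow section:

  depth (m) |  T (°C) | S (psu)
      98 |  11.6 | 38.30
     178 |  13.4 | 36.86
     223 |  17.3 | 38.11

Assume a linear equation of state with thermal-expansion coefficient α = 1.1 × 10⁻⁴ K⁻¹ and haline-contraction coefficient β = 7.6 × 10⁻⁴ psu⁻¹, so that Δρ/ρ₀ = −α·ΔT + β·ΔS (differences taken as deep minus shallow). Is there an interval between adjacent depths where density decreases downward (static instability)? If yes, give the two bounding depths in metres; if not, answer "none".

Evaluate Δρ/ρ₀ = −αΔT + βΔS across each adjacent pair:
  98–178 m: −αΔT+βΔS = −(1.1 × 10⁻⁴)(+1.8)+(7.6 × 10⁻⁴)(-1.44) = -1.3 × 10⁻³ → UNSTABLE
  178–223 m: −αΔT+βΔS = −(1.1 × 10⁻⁴)(+3.9)+(7.6 × 10⁻⁴)(+1.25) = 5.2 × 10⁻⁴ → stable
The 98–178 m interval has Δρ < 0: lighter water underlies denser water.

98–178 m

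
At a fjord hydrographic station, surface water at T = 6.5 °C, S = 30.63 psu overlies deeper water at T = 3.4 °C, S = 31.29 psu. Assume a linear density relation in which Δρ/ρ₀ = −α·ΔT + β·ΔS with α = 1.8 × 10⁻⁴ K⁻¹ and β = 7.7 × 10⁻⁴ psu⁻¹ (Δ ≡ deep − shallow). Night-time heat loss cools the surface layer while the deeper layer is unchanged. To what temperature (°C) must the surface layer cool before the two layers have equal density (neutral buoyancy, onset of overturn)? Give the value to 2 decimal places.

Neutral buoyancy requires Δρ = 0, i.e. −α(T_deep − T_surf′) + β(S_deep − S_surf) = 0.
T_surf′ = T_deep − (β/α)·ΔS = 3.4 − (7.7 × 10⁻⁴/1.8 × 10⁻⁴)·(+0.66) = 0.5767 °C.
Cooling required: 6.5 − (0.5767) = 5.9233 °C.

0.58 °C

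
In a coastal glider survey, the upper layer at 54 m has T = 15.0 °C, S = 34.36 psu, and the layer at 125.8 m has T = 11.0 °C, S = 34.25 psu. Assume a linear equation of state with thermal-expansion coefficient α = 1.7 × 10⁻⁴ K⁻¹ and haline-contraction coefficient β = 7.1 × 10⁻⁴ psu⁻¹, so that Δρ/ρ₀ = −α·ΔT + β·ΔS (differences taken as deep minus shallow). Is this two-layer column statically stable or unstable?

stable

ΔT = 11.0 − 15.0 = -4.0 K and ΔS = 34.25 − 34.36 = -0.11 psu (deep − shallow).
−αΔT = 6.80 × 10⁻⁴; βΔS = -7.81 × 10⁻⁵; sum Δρ/ρ₀ = 6.019 × 10⁻⁴.
Δρ/ρ₀ > 0, so Δρ > 0: deeper water is denser → statically stable.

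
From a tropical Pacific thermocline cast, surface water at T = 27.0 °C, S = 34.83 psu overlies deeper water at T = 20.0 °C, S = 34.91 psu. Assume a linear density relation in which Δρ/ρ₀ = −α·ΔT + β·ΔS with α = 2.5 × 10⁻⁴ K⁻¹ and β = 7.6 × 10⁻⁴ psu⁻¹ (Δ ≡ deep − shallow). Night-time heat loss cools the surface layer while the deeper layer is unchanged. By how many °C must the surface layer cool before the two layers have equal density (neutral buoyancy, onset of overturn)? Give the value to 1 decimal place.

Neutral buoyancy requires Δρ = 0, i.e. −α(T_deep − T_surf′) + β(S_deep − S_surf) = 0.
T_surf′ = T_deep − (β/α)·ΔS = 20.0 − (7.6 × 10⁻⁴/2.5 × 10⁻⁴)·(+0.08) = 19.757 °C.
Cooling required: 27.0 − (19.757) = 7.243 °C.

7.2 °C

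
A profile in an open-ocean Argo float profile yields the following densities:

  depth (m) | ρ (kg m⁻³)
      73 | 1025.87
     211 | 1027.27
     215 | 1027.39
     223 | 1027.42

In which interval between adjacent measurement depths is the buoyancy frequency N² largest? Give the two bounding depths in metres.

211–215 m

Compute the density gradient over each adjacent pair:
  73–211 m: Δρ/Δz = 1.40/138 = 0.010 kg m⁻⁴
  211–215 m: Δρ/Δz = 0.12/4 = 0.030 kg m⁻⁴
  215–223 m: Δρ/Δz = 0.03/8 = 3.7 × 10⁻³ kg m⁻⁴
The largest gradient is in the 211–215 m interval — the pycnocline.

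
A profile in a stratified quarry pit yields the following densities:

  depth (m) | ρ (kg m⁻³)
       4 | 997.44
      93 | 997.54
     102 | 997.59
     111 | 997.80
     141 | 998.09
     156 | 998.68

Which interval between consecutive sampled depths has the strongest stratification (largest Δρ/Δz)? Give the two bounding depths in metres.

141–156 m

Compute the density gradient over each adjacent pair:
  4–93 m: Δρ/Δz = 0.10/89 = 1.1 × 10⁻³ kg m⁻⁴
  93–102 m: Δρ/Δz = 0.05/9 = 5.6 × 10⁻³ kg m⁻⁴
  102–111 m: Δρ/Δz = 0.21/9 = 0.023 kg m⁻⁴
  111–141 m: Δρ/Δz = 0.29/30 = 9.7 × 10⁻³ kg m⁻⁴
  141–156 m: Δρ/Δz = 0.59/15 = 0.039 kg m⁻⁴
The largest gradient is in the 141–156 m interval — the pycnocline.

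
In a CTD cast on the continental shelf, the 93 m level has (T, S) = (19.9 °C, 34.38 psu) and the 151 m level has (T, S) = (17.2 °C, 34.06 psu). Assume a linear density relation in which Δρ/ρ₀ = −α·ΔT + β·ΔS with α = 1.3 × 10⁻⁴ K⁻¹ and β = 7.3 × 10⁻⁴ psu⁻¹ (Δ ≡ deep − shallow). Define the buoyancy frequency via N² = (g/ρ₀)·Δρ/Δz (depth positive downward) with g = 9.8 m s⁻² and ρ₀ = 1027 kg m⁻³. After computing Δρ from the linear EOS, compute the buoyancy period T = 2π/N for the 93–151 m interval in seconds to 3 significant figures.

ΔT = -2.7 K, ΔS = -0.32 psu (deep − shallow).
Δρ/ρ₀ = −αΔT + βΔS = 3.51 × 10⁻⁴ − 2.336 × 10⁻⁴ = 1.174 × 10⁻⁴, so Δρ ≈ 0.1206 kg m⁻³.
N² = (g/ρ₀)·Δρ/Δz = g·(Δρ/ρ₀)/Δz = 9.8 × 1.174 × 10⁻⁴ / 58 = 1.9837 × 10⁻⁵ s⁻².
N = √(1.9837 × 10⁻⁵) = 4.4539 × 10⁻³ rad s⁻¹ → T = 2π/N = 1.4107 × 10³ s ≈ 1.41 × 10³ s.

1.41 × 10³ s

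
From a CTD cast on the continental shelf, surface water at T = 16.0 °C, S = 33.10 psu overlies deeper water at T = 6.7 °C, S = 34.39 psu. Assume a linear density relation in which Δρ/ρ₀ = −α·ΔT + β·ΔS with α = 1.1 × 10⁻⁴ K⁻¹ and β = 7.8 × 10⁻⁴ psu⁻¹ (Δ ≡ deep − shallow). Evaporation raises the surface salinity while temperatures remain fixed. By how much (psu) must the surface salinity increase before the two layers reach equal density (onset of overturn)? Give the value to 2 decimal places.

2.60 psu

Neutral buoyancy requires −α(T_deep − T_surf) + β(S_deep − S_surf′) = 0.
S_surf′ = S_deep − (α/β)·ΔT = 34.39 − (1.1 × 10⁻⁴/7.8 × 10⁻⁴)·(-9.3) = 35.7015 psu.
Increase required: 35.7015 − 33.10 = 2.6015 psu.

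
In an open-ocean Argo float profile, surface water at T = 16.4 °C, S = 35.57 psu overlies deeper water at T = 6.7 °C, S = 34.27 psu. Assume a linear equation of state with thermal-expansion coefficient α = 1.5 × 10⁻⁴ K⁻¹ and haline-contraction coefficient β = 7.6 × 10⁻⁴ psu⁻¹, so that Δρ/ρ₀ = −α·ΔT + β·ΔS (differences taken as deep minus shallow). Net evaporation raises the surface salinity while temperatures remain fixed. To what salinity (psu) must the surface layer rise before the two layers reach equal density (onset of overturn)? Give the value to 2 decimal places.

36.18 psu

Neutral buoyancy requires −α(T_deep − T_surf) + β(S_deep − S_surf′) = 0.
S_surf′ = S_deep − (α/β)·ΔT = 34.27 − (1.5 × 10⁻⁴/7.6 × 10⁻⁴)·(-9.7) = 36.1845 psu.
Increase required: 36.1845 − 35.57 = 0.6145 psu.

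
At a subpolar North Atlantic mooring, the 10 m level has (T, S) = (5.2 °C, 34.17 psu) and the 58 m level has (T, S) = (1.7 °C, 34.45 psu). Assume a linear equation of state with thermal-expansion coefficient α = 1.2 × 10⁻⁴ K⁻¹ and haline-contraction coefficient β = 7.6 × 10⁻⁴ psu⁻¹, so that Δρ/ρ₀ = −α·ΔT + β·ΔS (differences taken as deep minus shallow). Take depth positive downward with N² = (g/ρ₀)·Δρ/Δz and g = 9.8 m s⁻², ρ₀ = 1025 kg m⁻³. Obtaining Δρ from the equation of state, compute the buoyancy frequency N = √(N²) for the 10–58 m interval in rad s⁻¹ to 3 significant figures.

ΔT = -3.5 K, ΔS = +0.28 psu (deep − shallow).
Δρ/ρ₀ = −αΔT + βΔS = 4.20 × 10⁻⁴ + 2.128 × 10⁻⁴ = 6.328 × 10⁻⁴, so Δρ ≈ 0.6486 kg m⁻³.
N² = (g/ρ₀)·Δρ/Δz = g·(Δρ/ρ₀)/Δz = 9.8 × 6.328 × 10⁻⁴ / 48 = 1.2920 × 10⁻⁴ s⁻².
N = √(1.2920 × 10⁻⁴) = 0.011367 rad s⁻¹ ≈ 0.0114 rad s⁻¹.

0.0114 rad s⁻¹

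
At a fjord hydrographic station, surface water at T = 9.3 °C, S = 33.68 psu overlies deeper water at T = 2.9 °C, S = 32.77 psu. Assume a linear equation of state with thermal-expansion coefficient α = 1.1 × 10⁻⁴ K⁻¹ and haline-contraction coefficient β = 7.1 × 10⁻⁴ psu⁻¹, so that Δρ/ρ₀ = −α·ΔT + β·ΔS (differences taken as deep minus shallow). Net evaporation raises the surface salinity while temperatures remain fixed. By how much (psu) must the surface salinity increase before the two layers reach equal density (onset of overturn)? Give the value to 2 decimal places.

0.08 psu

Neutral buoyancy requires −α(T_deep − T_surf) + β(S_deep − S_surf′) = 0.
S_surf′ = S_deep − (α/β)·ΔT = 32.77 − (1.1 × 10⁻⁴/7.1 × 10⁻⁴)·(-6.4) = 33.7615 psu.
Increase required: 33.7615 − 33.68 = 0.0815 psu.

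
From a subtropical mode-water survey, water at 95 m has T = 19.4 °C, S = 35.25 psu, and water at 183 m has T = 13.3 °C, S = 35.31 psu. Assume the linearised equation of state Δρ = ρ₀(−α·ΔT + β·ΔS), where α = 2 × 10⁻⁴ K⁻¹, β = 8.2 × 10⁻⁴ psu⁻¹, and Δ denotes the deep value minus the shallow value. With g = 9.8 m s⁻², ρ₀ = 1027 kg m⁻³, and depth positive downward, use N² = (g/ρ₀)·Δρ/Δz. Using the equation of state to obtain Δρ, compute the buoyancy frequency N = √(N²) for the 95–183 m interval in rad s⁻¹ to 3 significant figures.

0.0119 rad s⁻¹

ΔT = -6.1 K, ΔS = +0.06 psu (deep − shallow).
Δρ/ρ₀ = −αΔT + βΔS = 1.22 × 10⁻³ + 4.92 × 10⁻⁵ = 1.2692 × 10⁻³, so Δρ ≈ 1.303 kg m⁻³.
N² = (g/ρ₀)·Δρ/Δz = g·(Δρ/ρ₀)/Δz = 9.8 × 1.2692 × 10⁻³ / 88 = 1.4134 × 10⁻⁴ s⁻².
N = √(1.4134 × 10⁻⁴) = 0.011889 rad s⁻¹ ≈ 0.0119 rad s⁻¹.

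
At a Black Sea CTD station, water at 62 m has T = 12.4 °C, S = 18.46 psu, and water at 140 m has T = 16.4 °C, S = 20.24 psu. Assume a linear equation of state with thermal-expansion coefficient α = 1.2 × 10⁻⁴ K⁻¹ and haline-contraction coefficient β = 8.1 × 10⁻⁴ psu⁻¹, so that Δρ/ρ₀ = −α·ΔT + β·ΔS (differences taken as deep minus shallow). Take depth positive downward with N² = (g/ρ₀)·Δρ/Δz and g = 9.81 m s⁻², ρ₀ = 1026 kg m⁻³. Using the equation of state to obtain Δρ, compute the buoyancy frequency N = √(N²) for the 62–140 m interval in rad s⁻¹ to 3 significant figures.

0.0110 rad s⁻¹

ΔT = +4.0 K, ΔS = +1.78 psu (deep − shallow).
Δρ/ρ₀ = −αΔT + βΔS = -4.80 × 10⁻⁴ + 1.4418 × 10⁻³ = 9.618 × 10⁻⁴, so Δρ ≈ 0.9868 kg m⁻³.
N² = (g/ρ₀)·Δρ/Δz = g·(Δρ/ρ₀)/Δz = 9.81 × 9.618 × 10⁻⁴ / 78 = 1.2096 × 10⁻⁴ s⁻².
N = √(1.2096 × 10⁻⁴) = 0.010998 rad s⁻¹ ≈ 0.0110 rad s⁻¹.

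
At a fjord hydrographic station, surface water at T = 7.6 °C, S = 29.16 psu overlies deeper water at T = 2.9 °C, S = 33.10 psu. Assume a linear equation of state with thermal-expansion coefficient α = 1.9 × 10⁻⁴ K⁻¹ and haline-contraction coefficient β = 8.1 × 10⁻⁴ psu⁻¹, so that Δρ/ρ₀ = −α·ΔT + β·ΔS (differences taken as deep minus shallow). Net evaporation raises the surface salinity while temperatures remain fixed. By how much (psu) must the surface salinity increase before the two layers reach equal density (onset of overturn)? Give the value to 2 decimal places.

Neutral buoyancy requires −α(T_deep − T_surf) + β(S_deep − S_surf′) = 0.
S_surf′ = S_deep − (α/β)·ΔT = 33.10 − (1.9 × 10⁻⁴/8.1 × 10⁻⁴)·(-4.7) = 34.2025 psu.
Increase required: 34.2025 − 29.16 = 5.0425 psu.

5.04 psu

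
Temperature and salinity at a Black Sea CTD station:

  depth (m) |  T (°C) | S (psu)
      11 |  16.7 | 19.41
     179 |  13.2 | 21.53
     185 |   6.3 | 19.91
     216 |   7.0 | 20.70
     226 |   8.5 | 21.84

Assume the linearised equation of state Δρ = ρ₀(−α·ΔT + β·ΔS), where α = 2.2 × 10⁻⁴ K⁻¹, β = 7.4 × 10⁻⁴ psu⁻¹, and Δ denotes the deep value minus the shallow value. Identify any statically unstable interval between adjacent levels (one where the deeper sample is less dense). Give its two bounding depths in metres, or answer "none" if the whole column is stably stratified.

Evaluate Δρ/ρ₀ = −αΔT + βΔS across each adjacent pair:
  11–179 m: −αΔT+βΔS = −(2.2 × 10⁻⁴)(-3.5)+(7.4 × 10⁻⁴)(+2.12) = 2.3 × 10⁻³ → stable
  179–185 m: −αΔT+βΔS = −(2.2 × 10⁻⁴)(-6.9)+(7.4 × 10⁻⁴)(-1.62) = 3.2 × 10⁻⁴ → stable
  185–216 m: −αΔT+βΔS = −(2.2 × 10⁻⁴)(+0.7)+(7.4 × 10⁻⁴)(+0.79) = 4.3 × 10⁻⁴ → stable
  216–226 m: −αΔT+βΔS = −(2.2 × 10⁻⁴)(+1.5)+(7.4 × 10⁻⁴)(+1.14) = 5.1 × 10⁻⁴ → stable
Every interval has Δρ > 0: the column is stably stratified throughout.

none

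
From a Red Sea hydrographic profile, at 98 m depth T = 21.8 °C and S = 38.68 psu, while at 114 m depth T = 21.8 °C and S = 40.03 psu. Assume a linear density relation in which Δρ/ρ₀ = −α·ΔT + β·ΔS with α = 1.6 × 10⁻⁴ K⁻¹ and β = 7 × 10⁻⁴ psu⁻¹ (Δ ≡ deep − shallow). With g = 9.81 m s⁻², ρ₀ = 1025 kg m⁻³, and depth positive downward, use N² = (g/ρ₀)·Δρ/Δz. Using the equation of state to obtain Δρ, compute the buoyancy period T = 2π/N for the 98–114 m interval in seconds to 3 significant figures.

261 s

ΔT = +0.0 K, ΔS = +1.35 psu (deep − shallow).
Δρ/ρ₀ = −αΔT + βΔS = 0 + 9.45 × 10⁻⁴ = 9.45 × 10⁻⁴, so Δρ ≈ 0.9686 kg m⁻³.
N² = (g/ρ₀)·Δρ/Δz = g·(Δρ/ρ₀)/Δz = 9.81 × 9.45 × 10⁻⁴ / 16 = 5.7940 × 10⁻⁴ s⁻².
N = √(5.7940 × 10⁻⁴) = 0.024071 rad s⁻¹ → T = 2π/N = 261.03 s ≈ 261 s.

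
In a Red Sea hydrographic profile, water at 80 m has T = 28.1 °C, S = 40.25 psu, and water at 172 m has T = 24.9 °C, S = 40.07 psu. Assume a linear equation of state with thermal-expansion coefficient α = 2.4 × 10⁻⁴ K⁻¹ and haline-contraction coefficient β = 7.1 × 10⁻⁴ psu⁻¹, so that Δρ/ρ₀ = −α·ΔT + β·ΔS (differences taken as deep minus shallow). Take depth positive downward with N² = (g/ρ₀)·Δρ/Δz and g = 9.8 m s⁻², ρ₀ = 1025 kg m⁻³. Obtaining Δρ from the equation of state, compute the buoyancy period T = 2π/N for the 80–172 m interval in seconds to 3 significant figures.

761 s

ΔT = -3.2 K, ΔS = -0.18 psu (deep − shallow).
Δρ/ρ₀ = −αΔT + βΔS = 7.68 × 10⁻⁴ − 1.278 × 10⁻⁴ = 6.402 × 10⁻⁴, so Δρ ≈ 0.6562 kg m⁻³.
N² = (g/ρ₀)·Δρ/Δz = g·(Δρ/ρ₀)/Δz = 9.8 × 6.402 × 10⁻⁴ / 92 = 6.8195 × 10⁻⁵ s⁻².
N = √(6.8195 × 10⁻⁵) = 8.2580 × 10⁻³ rad s⁻¹ → T = 2π/N = 760.86 s ≈ 761 s.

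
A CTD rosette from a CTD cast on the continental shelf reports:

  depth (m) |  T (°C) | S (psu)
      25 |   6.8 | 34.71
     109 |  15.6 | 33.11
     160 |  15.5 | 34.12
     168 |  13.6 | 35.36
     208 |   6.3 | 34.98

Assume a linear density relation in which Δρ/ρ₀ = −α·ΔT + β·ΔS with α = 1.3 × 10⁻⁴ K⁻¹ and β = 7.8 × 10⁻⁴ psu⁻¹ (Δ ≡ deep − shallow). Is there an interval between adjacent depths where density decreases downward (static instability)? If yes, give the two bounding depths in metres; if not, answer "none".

Evaluate Δρ/ρ₀ = −αΔT + βΔS across each adjacent pair:
  25–109 m: −αΔT+βΔS = −(1.3 × 10⁻⁴)(+8.8)+(7.8 × 10⁻⁴)(-1.60) = -2.4 × 10⁻³ → UNSTABLE
  109–160 m: −αΔT+βΔS = −(1.3 × 10⁻⁴)(-0.1)+(7.8 × 10⁻⁴)(+1.01) = 8.0 × 10⁻⁴ → stable
  160–168 m: −αΔT+βΔS = −(1.3 × 10⁻⁴)(-1.9)+(7.8 × 10⁻⁴)(+1.24) = 1.2 × 10⁻³ → stable
  168–208 m: −αΔT+βΔS = −(1.3 × 10⁻⁴)(-7.3)+(7.8 × 10⁻⁴)(-0.38) = 6.5 × 10⁻⁴ → stable
The 25–109 m interval has Δρ < 0: lighter water underlies denser water.

25–109 m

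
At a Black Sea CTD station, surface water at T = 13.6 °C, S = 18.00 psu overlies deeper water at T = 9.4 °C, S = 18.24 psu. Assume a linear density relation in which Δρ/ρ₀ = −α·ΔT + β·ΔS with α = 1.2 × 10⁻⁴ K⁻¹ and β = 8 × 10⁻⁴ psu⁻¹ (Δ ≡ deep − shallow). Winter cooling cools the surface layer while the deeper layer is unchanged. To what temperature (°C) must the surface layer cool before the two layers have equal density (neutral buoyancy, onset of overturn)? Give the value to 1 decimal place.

7.8 °C

Neutral buoyancy requires Δρ = 0, i.e. −α(T_deep − T_surf′) + β(S_deep − S_surf) = 0.
T_surf′ = T_deep − (β/α)·ΔS = 9.4 − (8 × 10⁻⁴/1.2 × 10⁻⁴)·(+0.24) = 7.800 °C.
Cooling required: 13.6 − (7.800) = 5.800 °C.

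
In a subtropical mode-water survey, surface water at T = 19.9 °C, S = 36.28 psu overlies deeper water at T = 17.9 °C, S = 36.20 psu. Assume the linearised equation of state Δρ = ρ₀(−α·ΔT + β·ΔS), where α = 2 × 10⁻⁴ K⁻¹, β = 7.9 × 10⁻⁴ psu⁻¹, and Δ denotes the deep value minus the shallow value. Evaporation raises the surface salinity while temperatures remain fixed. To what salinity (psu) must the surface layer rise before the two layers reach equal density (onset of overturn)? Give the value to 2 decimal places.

36.71 psu

Neutral buoyancy requires −α(T_deep − T_surf) + β(S_deep − S_surf′) = 0.
S_surf′ = S_deep − (α/β)·ΔT = 36.20 − (2 × 10⁻⁴/7.9 × 10⁻⁴)·(-2.0) = 36.7063 psu.
Increase required: 36.7063 − 36.28 = 0.4263 psu.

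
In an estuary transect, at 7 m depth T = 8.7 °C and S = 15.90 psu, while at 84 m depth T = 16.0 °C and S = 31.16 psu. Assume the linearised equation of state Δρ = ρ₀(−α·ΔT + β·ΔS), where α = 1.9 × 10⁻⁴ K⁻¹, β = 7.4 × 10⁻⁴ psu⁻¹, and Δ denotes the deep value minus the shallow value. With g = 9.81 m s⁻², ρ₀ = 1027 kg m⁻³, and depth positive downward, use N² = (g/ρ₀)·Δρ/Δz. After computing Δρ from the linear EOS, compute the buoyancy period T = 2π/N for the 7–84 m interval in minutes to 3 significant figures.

2.95 min

ΔT = +7.3 K, ΔS = +15.26 psu (deep − shallow).
Δρ/ρ₀ = −αΔT + βΔS = -1.387 × 10⁻³ + 0.0112924 = 9.9054 × 10⁻³, so Δρ ≈ 10.17 kg m⁻³.
N² = (g/ρ₀)·Δρ/Δz = g·(Δρ/ρ₀)/Δz = 9.81 × 9.9054 × 10⁻³ / 77 = 1.2620 × 10⁻³ s⁻².
N = √(1.2620 × 10⁻³) = 0.035525 rad s⁻¹ → T = 2π/N = 176.87 s = 2.9478 min ≈ 2.95 min.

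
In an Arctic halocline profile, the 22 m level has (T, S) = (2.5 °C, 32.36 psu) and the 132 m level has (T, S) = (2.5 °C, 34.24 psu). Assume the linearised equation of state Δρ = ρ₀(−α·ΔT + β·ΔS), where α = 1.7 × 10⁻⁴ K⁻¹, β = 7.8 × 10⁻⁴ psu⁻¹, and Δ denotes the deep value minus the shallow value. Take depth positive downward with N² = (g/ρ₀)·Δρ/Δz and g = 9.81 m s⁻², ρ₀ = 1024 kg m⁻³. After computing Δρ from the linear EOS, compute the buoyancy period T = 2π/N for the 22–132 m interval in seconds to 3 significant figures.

ΔT = +0.0 K, ΔS = +1.88 psu (deep − shallow).
Δρ/ρ₀ = −αΔT + βΔS = 0 + 1.4664 × 10⁻³ = 1.4664 × 10⁻³, so Δρ ≈ 1.502 kg m⁻³.
N² = (g/ρ₀)·Δρ/Δz = g·(Δρ/ρ₀)/Δz = 9.81 × 1.4664 × 10⁻³ / 110 = 1.3078 × 10⁻⁴ s⁻².
N = √(1.3078 × 10⁻⁴) = 0.011436 rad s⁻¹ → T = 2π/N = 549.42 s ≈ 549 s.

549 s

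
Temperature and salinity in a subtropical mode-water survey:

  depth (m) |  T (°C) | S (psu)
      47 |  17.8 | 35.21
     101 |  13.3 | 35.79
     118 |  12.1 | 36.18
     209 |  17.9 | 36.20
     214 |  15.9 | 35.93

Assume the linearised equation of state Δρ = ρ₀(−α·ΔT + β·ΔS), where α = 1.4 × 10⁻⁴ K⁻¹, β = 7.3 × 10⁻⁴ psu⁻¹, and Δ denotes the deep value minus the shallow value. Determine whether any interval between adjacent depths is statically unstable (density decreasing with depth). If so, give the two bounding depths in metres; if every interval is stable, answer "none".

118–209 m

Evaluate Δρ/ρ₀ = −αΔT + βΔS across each adjacent pair:
  47–101 m: −αΔT+βΔS = −(1.4 × 10⁻⁴)(-4.5)+(7.3 × 10⁻⁴)(+0.58) = 1.1 × 10⁻³ → stable
  101–118 m: −αΔT+βΔS = −(1.4 × 10⁻⁴)(-1.2)+(7.3 × 10⁻⁴)(+0.39) = 4.5 × 10⁻⁴ → stable
  118–209 m: −αΔT+βΔS = −(1.4 × 10⁻⁴)(+5.8)+(7.3 × 10⁻⁴)(+0.02) = -8.0 × 10⁻⁴ → UNSTABLE
  209–214 m: −αΔT+βΔS = −(1.4 × 10⁻⁴)(-2.0)+(7.3 × 10⁻⁴)(-0.27) = 8.3 × 10⁻⁵ → stable
The 118–209 m interval has Δρ < 0: lighter water underlies denser water.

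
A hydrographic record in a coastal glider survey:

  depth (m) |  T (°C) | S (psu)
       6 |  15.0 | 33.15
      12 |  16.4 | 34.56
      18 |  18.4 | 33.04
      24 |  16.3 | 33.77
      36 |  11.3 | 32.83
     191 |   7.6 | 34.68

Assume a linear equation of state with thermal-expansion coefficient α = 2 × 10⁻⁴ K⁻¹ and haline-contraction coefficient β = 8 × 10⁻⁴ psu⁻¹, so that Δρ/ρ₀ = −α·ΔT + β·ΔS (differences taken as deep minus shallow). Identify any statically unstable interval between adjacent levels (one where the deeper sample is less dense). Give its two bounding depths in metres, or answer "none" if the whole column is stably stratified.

12–18 m

Evaluate Δρ/ρ₀ = −αΔT + βΔS across each adjacent pair:
  6–12 m: −αΔT+βΔS = −(2 × 10⁻⁴)(+1.4)+(8 × 10⁻⁴)(+1.41) = 8.5 × 10⁻⁴ → stable
  12–18 m: −αΔT+βΔS = −(2 × 10⁻⁴)(+2.0)+(8 × 10⁻⁴)(-1.52) = -1.6 × 10⁻³ → UNSTABLE
  18–24 m: −αΔT+βΔS = −(2 × 10⁻⁴)(-2.1)+(8 × 10⁻⁴)(+0.73) = 1.0 × 10⁻³ → stable
  24–36 m: −αΔT+βΔS = −(2 × 10⁻⁴)(-5.0)+(8 × 10⁻⁴)(-0.94) = 2.5 × 10⁻⁴ → stable
  36–191 m: −αΔT+βΔS = −(2 × 10⁻⁴)(-3.7)+(8 × 10⁻⁴)(+1.85) = 2.2 × 10⁻³ → stable
The 12–18 m interval has Δρ < 0: lighter water underlies denser water.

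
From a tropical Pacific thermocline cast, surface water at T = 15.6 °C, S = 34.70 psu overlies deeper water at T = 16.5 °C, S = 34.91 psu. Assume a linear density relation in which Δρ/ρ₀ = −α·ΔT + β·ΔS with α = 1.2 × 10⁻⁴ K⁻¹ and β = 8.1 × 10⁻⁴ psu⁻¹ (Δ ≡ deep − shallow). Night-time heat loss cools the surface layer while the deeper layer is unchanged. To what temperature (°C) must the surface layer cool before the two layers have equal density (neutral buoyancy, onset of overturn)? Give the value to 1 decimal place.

Neutral buoyancy requires Δρ = 0, i.e. −α(T_deep − T_surf′) + β(S_deep − S_surf) = 0.
T_surf′ = T_deep − (β/α)·ΔS = 16.5 − (8.1 × 10⁻⁴/1.2 × 10⁻⁴)·(+0.21) = 15.082 °C.
Cooling required: 15.6 − (15.082) = 0.518 °C.

15.1 °C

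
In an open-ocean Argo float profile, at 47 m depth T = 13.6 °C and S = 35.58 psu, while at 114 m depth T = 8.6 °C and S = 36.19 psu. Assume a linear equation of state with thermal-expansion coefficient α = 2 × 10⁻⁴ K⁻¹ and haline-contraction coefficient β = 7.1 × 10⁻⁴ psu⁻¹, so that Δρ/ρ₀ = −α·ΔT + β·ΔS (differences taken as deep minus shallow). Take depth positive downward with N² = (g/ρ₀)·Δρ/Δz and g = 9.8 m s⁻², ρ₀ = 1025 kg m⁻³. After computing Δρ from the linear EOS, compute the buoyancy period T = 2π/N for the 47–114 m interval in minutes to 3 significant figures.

7.23 min

ΔT = -5.0 K, ΔS = +0.61 psu (deep − shallow).
Δρ/ρ₀ = −αΔT + βΔS = 1.00 × 10⁻³ + 4.331 × 10⁻⁴ = 1.4331 × 10⁻³, so Δρ ≈ 1.469 kg m⁻³.
N² = (g/ρ₀)·Δρ/Δz = g·(Δρ/ρ₀)/Δz = 9.8 × 1.4331 × 10⁻³ / 67 = 2.0962 × 10⁻⁴ s⁻².
N = √(2.0962 × 10⁻⁴) = 0.014478 rad s⁻¹ → T = 2π/N = 433.98 s = 7.2330 min ≈ 7.23 min.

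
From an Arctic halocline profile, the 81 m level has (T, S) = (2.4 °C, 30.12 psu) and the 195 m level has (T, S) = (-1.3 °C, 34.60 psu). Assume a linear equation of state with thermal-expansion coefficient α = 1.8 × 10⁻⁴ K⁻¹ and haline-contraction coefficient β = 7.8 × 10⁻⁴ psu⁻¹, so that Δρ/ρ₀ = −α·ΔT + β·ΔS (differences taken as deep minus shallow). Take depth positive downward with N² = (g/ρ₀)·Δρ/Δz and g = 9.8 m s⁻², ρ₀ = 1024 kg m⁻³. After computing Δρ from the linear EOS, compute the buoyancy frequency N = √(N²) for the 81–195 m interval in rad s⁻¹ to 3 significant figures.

0.0189 rad s⁻¹

ΔT = -3.7 K, ΔS = +4.48 psu (deep − shallow).
Δρ/ρ₀ = −αΔT + βΔS = 6.66 × 10⁻⁴ + 3.4944 × 10⁻³ = 4.1604 × 10⁻³, so Δρ ≈ 4.260 kg m⁻³.
N² = (g/ρ₀)·Δρ/Δz = g·(Δρ/ρ₀)/Δz = 9.8 × 4.1604 × 10⁻³ / 114 = 3.5765 × 10⁻⁴ s⁻².
N = √(3.5765 × 10⁻⁴) = 0.018912 rad s⁻¹ ≈ 0.0189 rad s⁻¹.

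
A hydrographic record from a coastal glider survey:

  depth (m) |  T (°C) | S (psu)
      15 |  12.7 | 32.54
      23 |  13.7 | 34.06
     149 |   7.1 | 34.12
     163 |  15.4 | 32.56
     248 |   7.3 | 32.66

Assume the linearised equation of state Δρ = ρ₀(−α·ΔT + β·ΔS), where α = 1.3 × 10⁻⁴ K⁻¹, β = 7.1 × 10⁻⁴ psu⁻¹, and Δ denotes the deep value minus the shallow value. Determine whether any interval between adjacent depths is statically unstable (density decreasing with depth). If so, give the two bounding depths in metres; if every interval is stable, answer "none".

Evaluate Δρ/ρ₀ = −αΔT + βΔS across each adjacent pair:
  15–23 m: −αΔT+βΔS = −(1.3 × 10⁻⁴)(+1.0)+(7.1 × 10⁻⁴)(+1.52) = 9.5 × 10⁻⁴ → stable
  23–149 m: −αΔT+βΔS = −(1.3 × 10⁻⁴)(-6.6)+(7.1 × 10⁻⁴)(+0.06) = 9.0 × 10⁻⁴ → stable
  149–163 m: −αΔT+βΔS = −(1.3 × 10⁻⁴)(+8.3)+(7.1 × 10⁻⁴)(-1.56) = -2.2 × 10⁻³ → UNSTABLE
  163–248 m: −αΔT+βΔS = −(1.3 × 10⁻⁴)(-8.1)+(7.1 × 10⁻⁴)(+0.10) = 1.1 × 10⁻³ → stable
The 149–163 m interval has Δρ < 0: lighter water underlies denser water.

149–163 m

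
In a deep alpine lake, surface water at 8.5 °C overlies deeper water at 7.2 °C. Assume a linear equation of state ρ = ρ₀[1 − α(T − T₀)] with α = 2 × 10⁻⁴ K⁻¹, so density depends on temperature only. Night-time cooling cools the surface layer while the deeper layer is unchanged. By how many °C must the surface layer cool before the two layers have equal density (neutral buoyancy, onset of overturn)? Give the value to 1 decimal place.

With temperature the only control, equal density requires T_surf′ = T_deep.
T_surf′ = 7.2 °C.
Cooling required: 8.5 − 7.2 = 1.3 °C.

1.3 °C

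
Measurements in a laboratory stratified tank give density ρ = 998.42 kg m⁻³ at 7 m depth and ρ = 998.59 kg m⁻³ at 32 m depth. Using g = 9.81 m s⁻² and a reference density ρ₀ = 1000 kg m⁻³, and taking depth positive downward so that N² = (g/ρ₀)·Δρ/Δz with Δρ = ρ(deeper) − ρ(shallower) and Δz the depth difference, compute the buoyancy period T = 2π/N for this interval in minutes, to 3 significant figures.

12.8 min

Δρ = 998.59 − 998.42 = 0.17 kg m⁻³ over Δz = 32 − 7 = 25 m.
N² = (9.81/1000) × (0.17/25) = 6.6708 × 10⁻⁵ s⁻².
N = √(6.6708 × 10⁻⁵) = 8.1675 × 10⁻³ rad s⁻¹, so T = 2π/N = 769.29 s = 12.821 min ≈ 12.8 min.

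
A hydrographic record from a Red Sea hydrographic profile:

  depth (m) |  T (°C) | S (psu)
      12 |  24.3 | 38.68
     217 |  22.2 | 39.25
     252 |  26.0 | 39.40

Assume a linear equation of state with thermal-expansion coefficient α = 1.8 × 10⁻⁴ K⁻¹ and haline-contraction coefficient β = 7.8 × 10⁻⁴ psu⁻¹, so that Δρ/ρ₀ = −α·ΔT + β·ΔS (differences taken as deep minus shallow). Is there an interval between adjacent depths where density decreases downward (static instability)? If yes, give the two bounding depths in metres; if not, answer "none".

Evaluate Δρ/ρ₀ = −αΔT + βΔS across each adjacent pair:
  12–217 m: −αΔT+βΔS = −(1.8 × 10⁻⁴)(-2.1)+(7.8 × 10⁻⁴)(+0.57) = 8.2 × 10⁻⁴ → stable
  217–252 m: −αΔT+βΔS = −(1.8 × 10⁻⁴)(+3.8)+(7.8 × 10⁻⁴)(+0.15) = -5.7 × 10⁻⁴ → UNSTABLE
The 217–252 m interval has Δρ < 0: lighter water underlies denser water.

217–252 m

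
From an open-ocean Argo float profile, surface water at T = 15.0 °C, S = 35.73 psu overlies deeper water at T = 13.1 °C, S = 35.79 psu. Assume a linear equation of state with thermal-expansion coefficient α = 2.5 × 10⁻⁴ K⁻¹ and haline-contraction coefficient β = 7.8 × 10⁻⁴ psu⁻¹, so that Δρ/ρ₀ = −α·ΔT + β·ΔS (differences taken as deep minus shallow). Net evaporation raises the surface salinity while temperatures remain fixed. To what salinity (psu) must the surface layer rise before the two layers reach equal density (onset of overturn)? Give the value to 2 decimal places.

36.40 psu

Neutral buoyancy requires −α(T_deep − T_surf) + β(S_deep − S_surf′) = 0.
S_surf′ = S_deep − (α/β)·ΔT = 35.79 − (2.5 × 10⁻⁴/7.8 × 10⁻⁴)·(-1.9) = 36.3990 psu.
Increase required: 36.3990 − 35.73 = 0.6690 psu.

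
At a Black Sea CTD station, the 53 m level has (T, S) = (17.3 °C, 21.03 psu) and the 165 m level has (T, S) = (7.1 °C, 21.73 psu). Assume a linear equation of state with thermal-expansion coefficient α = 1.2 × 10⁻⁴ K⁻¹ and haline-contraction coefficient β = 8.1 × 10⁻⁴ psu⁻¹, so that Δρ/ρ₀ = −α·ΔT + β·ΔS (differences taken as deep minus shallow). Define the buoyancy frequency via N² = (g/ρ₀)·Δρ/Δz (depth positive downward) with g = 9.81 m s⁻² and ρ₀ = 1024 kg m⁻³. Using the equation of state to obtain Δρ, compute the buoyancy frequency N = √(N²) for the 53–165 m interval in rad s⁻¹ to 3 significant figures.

0.0125 rad s⁻¹

ΔT = -10.2 K, ΔS = +0.70 psu (deep − shallow).
Δρ/ρ₀ = −αΔT + βΔS = 1.224 × 10⁻³ + 5.67 × 10⁻⁴ = 1.791 × 10⁻³, so Δρ ≈ 1.834 kg m⁻³.
N² = (g/ρ₀)·Δρ/Δz = g·(Δρ/ρ₀)/Δz = 9.81 × 1.791 × 10⁻³ / 112 = 1.5687 × 10⁻⁴ s⁻².
N = √(1.5687 × 10⁻⁴) = 0.012525 rad s⁻¹ ≈ 0.0125 rad s⁻¹.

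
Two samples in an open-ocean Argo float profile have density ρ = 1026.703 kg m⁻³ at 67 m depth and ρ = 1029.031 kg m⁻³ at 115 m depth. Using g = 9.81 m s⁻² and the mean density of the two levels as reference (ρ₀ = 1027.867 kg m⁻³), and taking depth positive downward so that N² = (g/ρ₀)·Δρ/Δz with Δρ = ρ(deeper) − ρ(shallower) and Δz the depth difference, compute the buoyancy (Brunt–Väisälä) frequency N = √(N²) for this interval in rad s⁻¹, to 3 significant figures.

Δρ = 1029.031 − 1026.703 = 2.328 kg m⁻³ over Δz = 115 − 67 = 48 m.
N² = (9.81/1027.867) × (2.328/48) = 4.6289 × 10⁻⁴ s⁻².
N = √(4.6289 × 10⁻⁴) = 0.021515 rad s⁻¹ ≈ 0.0215 rad s⁻¹.

0.0215 rad s⁻¹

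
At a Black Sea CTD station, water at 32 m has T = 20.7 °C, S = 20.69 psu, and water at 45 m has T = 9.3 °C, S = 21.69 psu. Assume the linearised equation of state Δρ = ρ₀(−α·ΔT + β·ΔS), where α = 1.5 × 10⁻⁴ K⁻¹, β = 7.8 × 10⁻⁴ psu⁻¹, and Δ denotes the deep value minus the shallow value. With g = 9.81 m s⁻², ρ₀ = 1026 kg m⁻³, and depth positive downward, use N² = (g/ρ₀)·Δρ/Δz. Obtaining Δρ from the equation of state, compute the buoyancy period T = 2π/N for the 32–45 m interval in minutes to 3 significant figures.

2.42 min

ΔT = -11.4 K, ΔS = +1.00 psu (deep − shallow).
Δρ/ρ₀ = −αΔT + βΔS = 1.71 × 10⁻³ + 7.80 × 10⁻⁴ = 2.49 × 10⁻³, so Δρ ≈ 2.555 kg m⁻³.
N² = (g/ρ₀)·Δρ/Δz = g·(Δρ/ρ₀)/Δz = 9.81 × 2.49 × 10⁻³ / 13 = 1.8790 × 10⁻³ s⁻².
N = √(1.8790 × 10⁻³) = 0.043347 rad s⁻¹ → T = 2π/N = 144.95 s = 2.4158 min ≈ 2.42 min.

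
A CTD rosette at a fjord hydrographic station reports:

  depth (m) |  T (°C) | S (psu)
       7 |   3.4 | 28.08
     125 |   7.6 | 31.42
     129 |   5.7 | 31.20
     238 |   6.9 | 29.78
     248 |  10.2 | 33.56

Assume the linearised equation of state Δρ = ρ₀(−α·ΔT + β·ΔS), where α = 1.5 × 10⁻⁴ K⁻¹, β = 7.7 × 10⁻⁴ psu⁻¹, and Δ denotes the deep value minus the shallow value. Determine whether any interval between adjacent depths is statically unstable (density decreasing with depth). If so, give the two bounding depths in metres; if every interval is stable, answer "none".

Evaluate Δρ/ρ₀ = −αΔT + βΔS across each adjacent pair:
  7–125 m: −αΔT+βΔS = −(1.5 × 10⁻⁴)(+4.2)+(7.7 × 10⁻⁴)(+3.34) = 1.9 × 10⁻³ → stable
  125–129 m: −αΔT+βΔS = −(1.5 × 10⁻⁴)(-1.9)+(7.7 × 10⁻⁴)(-0.22) = 1.2 × 10⁻⁴ → stable
  129–238 m: −αΔT+βΔS = −(1.5 × 10⁻⁴)(+1.2)+(7.7 × 10⁻⁴)(-1.42) = -1.3 × 10⁻³ → UNSTABLE
  238–248 m: −αΔT+βΔS = −(1.5 × 10⁻⁴)(+3.3)+(7.7 × 10⁻⁴)(+3.78) = 2.4 × 10⁻³ → stable
The 129–238 m interval has Δρ < 0: lighter water underlies denser water.

129–238 m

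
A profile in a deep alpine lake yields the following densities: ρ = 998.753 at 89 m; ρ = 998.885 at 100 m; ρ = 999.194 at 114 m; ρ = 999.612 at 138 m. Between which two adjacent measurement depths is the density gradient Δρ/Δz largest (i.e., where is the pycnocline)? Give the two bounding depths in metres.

Compute the density gradient over each adjacent pair:
  89–100 m: Δρ/Δz = 0.132/11 = 0.012 kg m⁻⁴
  100–114 m: Δρ/Δz = 0.309/14 = 0.022 kg m⁻⁴
  114–138 m: Δρ/Δz = 0.418/24 = 0.017 kg m⁻⁴
The largest gradient is in the 100–114 m interval — the pycnocline.

100–114 m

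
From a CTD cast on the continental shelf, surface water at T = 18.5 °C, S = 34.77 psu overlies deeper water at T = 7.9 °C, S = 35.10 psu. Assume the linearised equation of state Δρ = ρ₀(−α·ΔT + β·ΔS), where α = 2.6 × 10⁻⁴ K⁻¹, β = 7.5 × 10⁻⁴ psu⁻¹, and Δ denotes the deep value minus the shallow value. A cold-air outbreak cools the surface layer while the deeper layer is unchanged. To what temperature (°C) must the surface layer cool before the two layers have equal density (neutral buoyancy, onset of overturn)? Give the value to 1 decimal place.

Neutral buoyancy requires Δρ = 0, i.e. −α(T_deep − T_surf′) + β(S_deep − S_surf) = 0.
T_surf′ = T_deep − (β/α)·ΔS = 7.9 − (7.5 × 10⁻⁴/2.6 × 10⁻⁴)·(+0.33) = 6.948 °C.
Cooling required: 18.5 − (6.948) = 11.552 °C.

6.9 °C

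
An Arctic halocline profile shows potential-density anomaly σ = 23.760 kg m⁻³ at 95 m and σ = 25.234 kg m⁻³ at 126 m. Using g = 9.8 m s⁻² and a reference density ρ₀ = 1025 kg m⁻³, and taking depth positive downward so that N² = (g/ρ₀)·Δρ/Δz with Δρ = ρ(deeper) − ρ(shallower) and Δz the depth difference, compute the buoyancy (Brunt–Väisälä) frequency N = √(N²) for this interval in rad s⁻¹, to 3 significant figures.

0.0213 rad s⁻¹

Δρ = 1025.234 − 1023.760 = 1.474 kg m⁻³ over Δz = 126 − 95 = 31 m.
N² = (9.8/1025) × (1.474/31) = 4.5461 × 10⁻⁴ s⁻².
N = √(4.5461 × 10⁻⁴) = 0.021322 rad s⁻¹ ≈ 0.0213 rad s⁻¹.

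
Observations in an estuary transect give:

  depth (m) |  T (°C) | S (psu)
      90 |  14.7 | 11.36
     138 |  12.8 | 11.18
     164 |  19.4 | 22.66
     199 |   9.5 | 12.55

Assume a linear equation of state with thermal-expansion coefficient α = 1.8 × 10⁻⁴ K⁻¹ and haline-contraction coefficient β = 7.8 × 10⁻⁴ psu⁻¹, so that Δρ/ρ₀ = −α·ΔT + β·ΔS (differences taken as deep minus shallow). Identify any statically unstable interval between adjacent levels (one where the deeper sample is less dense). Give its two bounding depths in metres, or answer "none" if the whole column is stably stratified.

Evaluate Δρ/ρ₀ = −αΔT + βΔS across each adjacent pair:
  90–138 m: −αΔT+βΔS = −(1.8 × 10⁻⁴)(-1.9)+(7.8 × 10⁻⁴)(-0.18) = 2.0 × 10⁻⁴ → stable
  138–164 m: −αΔT+βΔS = −(1.8 × 10⁻⁴)(+6.6)+(7.8 × 10⁻⁴)(+11.48) = 7.8 × 10⁻³ → stable
  164–199 m: −αΔT+βΔS = −(1.8 × 10⁻⁴)(-9.9)+(7.8 × 10⁻⁴)(-10.11) = -6.1 × 10⁻³ → UNSTABLE
The 164–199 m interval has Δρ < 0: lighter water underlies denser water.

164–199 m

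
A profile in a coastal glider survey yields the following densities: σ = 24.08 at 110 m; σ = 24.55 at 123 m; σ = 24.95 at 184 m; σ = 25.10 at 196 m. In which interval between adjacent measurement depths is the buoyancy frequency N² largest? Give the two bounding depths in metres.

Compute the density gradient over each adjacent pair:
  110–123 m: Δρ/Δz = 0.47/13 = 0.036 kg m⁻⁴
  123–184 m: Δρ/Δz = 0.40/61 = 6.6 × 10⁻³ kg m⁻⁴
  184–196 m: Δρ/Δz = 0.15/12 = 0.012 kg m⁻⁴
The largest gradient is in the 110–123 m interval — the pycnocline.

110–123 m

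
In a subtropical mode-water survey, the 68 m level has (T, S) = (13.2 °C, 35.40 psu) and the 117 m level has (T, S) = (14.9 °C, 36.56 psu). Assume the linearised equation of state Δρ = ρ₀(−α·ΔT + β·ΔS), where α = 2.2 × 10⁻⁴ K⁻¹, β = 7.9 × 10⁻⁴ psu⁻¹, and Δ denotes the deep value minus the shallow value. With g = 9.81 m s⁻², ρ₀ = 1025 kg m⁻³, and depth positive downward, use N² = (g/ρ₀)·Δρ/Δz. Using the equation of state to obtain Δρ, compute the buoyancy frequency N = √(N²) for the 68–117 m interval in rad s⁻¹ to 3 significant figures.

ΔT = +1.7 K, ΔS = +1.16 psu (deep − shallow).
Δρ/ρ₀ = −αΔT + βΔS = -3.74 × 10⁻⁴ + 9.164 × 10⁻⁴ = 5.424 × 10⁻⁴, so Δρ ≈ 0.5560 kg m⁻³.
N² = (g/ρ₀)·Δρ/Δz = g·(Δρ/ρ₀)/Δz = 9.81 × 5.424 × 10⁻⁴ / 49 = 1.0859 × 10⁻⁴ s⁻².
N = √(1.0859 × 10⁻⁴) = 0.010421 rad s⁻¹ ≈ 0.0104 rad s⁻¹.

0.0104 rad s⁻¹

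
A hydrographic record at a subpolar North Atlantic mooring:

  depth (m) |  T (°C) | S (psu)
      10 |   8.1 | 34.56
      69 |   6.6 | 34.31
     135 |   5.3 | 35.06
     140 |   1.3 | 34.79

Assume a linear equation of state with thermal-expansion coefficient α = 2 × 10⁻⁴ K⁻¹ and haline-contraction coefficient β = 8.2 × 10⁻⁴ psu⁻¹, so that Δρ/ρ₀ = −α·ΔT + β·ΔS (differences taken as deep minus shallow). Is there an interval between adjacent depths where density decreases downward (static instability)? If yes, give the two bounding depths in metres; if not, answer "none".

Evaluate Δρ/ρ₀ = −αΔT + βΔS across each adjacent pair:
  10–69 m: −αΔT+βΔS = −(2 × 10⁻⁴)(-1.5)+(8.2 × 10⁻⁴)(-0.25) = 9.5 × 10⁻⁵ → stable
  69–135 m: −αΔT+βΔS = −(2 × 10⁻⁴)(-1.3)+(8.2 × 10⁻⁴)(+0.75) = 8.8 × 10⁻⁴ → stable
  135–140 m: −αΔT+βΔS = −(2 × 10⁻⁴)(-4.0)+(8.2 × 10⁻⁴)(-0.27) = 5.8 × 10⁻⁴ → stable
Every interval has Δρ > 0: the column is stably stratified throughout.

none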